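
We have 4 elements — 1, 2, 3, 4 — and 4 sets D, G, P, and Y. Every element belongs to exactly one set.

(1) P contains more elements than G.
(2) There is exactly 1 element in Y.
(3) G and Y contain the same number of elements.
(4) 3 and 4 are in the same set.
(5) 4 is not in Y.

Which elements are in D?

D = {}

From (5): 4 ∉ Y.
(4): 3 matches 4: 3 ∉ Y.
Suppose 1 ∈ D: no assignment then satisfies all the clues, so 1 ∉ D.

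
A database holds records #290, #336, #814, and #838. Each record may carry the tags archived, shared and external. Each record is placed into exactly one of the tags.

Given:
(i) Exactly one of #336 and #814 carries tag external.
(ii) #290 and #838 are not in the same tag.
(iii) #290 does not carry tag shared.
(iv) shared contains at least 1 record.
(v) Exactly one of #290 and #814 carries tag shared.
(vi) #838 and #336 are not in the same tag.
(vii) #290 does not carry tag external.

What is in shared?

shared = {#814, #838}

From (iii): #290 ∉ shared.
From (vii): #290 ∉ external.
(v) (exactly one): #814 ∈ shared.
Only one tag left: #290 ∈ archived.
(i) (exactly one): #336 ∈ external.
(ii): #838 ∉ archived.
(vi): #838 ∉ external.
Only one tag left: #838 ∈ shared.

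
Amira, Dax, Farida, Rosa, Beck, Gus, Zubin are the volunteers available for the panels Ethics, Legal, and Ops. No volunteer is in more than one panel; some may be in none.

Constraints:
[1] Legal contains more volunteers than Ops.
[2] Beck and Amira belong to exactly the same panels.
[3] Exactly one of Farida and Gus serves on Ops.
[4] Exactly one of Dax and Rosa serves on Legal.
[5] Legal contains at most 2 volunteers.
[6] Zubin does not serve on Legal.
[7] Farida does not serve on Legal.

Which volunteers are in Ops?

Ops = {Farida}

From (6): Zubin ∉ Legal.
From (7): Farida ∉ Legal.
Suppose Amira ∈ Ops: no assignment then satisfies all the clues, so Amira ∉ Ops.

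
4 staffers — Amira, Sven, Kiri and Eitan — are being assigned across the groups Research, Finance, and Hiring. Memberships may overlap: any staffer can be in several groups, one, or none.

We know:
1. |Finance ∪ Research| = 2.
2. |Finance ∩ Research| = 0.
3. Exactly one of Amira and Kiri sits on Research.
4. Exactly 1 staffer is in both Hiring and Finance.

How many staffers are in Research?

1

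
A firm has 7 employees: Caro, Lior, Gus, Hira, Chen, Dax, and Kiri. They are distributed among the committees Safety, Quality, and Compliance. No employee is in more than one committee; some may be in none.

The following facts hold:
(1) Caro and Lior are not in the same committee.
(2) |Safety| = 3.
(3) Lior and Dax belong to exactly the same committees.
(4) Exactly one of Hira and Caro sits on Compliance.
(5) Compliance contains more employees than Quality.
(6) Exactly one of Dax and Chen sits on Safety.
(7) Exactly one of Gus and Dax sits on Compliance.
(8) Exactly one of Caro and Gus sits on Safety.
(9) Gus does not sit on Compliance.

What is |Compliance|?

From (9): Gus ∉ Compliance.
(7) (exactly one): Dax ∈ Compliance.
(3): Lior matches Dax: Lior ∉ Safety.
(3): Lior matches Dax: Lior ∉ Quality.
(3): Lior matches Dax: Lior ∈ Compliance.
(6) (exactly one): Chen ∈ Safety.
(1): Caro ∉ Compliance.
(4) (exactly one): Hira ∈ Compliance.
Suppose Kiri ∉ Safety: no assignment then satisfies all the clues, so Kiri ∈ Safety.

3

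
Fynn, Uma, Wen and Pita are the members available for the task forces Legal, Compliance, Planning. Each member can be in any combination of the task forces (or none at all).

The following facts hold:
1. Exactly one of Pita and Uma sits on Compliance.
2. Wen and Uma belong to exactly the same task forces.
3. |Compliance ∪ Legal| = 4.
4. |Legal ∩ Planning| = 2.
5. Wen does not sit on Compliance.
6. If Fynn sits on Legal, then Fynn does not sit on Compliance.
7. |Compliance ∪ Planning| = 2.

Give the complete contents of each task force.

Legal = {Fynn, Pita, Uma, Wen}; Compliance = {Pita}; Planning = {Fynn, Pita}

From (5): Wen ∉ Compliance.
(2): Uma matches Wen: Uma ∉ Compliance.
(1) (exactly one): Pita ∈ Compliance.
Suppose Fynn ∉ Legal: no assignment then satisfies all the clues, so Fynn ∈ Legal.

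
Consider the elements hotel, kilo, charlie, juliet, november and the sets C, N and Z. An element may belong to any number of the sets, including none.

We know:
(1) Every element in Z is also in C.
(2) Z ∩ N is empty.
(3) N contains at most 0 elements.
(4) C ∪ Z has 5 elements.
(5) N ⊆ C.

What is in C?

C = {charlie, hotel, juliet, kilo, november}

(3): N already has 0, so the rest are out.
Suppose hotel ∉ C: no assignment then satisfies all the clues, so hotel ∈ C.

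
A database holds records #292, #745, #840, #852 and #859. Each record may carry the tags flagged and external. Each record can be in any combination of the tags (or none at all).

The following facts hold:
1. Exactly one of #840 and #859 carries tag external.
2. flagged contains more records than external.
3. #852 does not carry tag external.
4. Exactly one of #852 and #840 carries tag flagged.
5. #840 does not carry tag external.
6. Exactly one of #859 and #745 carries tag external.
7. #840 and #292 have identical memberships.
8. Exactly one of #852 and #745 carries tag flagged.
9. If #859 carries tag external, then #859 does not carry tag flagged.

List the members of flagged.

From (3): #852 ∉ external.
From (5): #840 ∉ external.
(1) (exactly one): #859 ∈ external.
(6) (exactly one): #745 ∉ external.
(7): #292 matches #840: #292 ∉ external.
(9): #859 ∉ flagged.
Suppose #292 ∉ flagged: no assignment then satisfies all the clues, so #292 ∈ flagged.

flagged = {#292, #745, #840}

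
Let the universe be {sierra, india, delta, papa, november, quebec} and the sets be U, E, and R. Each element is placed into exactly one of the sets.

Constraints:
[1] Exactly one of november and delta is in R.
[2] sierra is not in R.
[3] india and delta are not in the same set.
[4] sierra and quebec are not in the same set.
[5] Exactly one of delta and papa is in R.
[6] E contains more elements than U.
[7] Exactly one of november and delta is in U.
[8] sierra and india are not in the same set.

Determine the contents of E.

E = {india, papa, quebec}

From (2): sierra ∉ R.
Suppose sierra ∈ E: no assignment then satisfies all the clues, so sierra ∉ E.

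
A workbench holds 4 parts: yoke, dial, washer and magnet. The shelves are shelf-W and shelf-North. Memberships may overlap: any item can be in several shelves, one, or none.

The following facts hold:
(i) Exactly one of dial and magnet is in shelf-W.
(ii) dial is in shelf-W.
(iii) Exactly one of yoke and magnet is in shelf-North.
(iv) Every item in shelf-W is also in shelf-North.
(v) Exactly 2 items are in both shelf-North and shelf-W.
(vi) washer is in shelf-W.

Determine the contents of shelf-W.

shelf-W = {dial, washer}

From (ii): dial ∈ shelf-W.
From (vi): washer ∈ shelf-W.
(i) (exactly one): magnet ∉ shelf-W.
(iv) with dial ∈ shelf-W: dial ∈ shelf-North.
(iv) with washer ∈ shelf-W: washer ∈ shelf-North.
Suppose yoke ∈ shelf-W: no assignment then satisfies all the clues, so yoke ∉ shelf-W.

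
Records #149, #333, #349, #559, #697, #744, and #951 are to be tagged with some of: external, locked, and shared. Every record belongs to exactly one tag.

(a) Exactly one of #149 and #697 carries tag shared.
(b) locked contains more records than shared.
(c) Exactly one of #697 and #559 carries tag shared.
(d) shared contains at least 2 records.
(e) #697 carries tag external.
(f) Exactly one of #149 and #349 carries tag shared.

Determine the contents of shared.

shared = {#149, #559}

From (e): #697 ∈ external.
(a) (exactly one): #149 ∈ shared.
(c) (exactly one): #559 ∈ shared.
(f) (exactly one): #349 ∉ shared.
Suppose #333 ∈ shared: no assignment then satisfies all the clues, so #333 ∉ shared.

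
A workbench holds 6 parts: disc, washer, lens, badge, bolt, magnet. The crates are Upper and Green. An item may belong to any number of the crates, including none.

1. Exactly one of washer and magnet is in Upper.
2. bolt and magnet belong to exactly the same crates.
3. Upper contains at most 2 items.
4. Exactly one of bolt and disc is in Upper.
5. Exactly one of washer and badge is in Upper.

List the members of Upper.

Upper = {disc, washer}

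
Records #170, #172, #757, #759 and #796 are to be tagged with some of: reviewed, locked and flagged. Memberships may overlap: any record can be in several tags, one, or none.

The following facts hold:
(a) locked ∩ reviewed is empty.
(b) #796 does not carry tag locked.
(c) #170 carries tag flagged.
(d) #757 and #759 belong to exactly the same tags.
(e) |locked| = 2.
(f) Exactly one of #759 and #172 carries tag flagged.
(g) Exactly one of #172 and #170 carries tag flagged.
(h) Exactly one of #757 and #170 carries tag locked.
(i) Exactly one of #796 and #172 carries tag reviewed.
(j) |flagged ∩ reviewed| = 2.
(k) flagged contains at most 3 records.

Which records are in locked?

locked = {#170, #172}

From (b): #796 ∉ locked.
From (c): #170 ∈ flagged.
(g) (exactly one): #172 ∉ flagged.
(f) (exactly one): #759 ∈ flagged.
(d): #757 matches #759: #757 ∈ flagged.
(k): flagged already has 3, so the rest are out.
Suppose #170 ∉ locked: no assignment then satisfies all the clues, so #170 ∈ locked.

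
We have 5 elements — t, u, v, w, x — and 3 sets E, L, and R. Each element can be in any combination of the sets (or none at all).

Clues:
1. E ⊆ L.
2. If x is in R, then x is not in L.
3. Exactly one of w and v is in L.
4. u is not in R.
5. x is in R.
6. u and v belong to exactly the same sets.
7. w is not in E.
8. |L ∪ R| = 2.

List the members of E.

E = {}

From (4): u ∉ R.
From (5): x ∈ R.
From (7): w ∉ E.
(2): x ∉ L.
(6): v matches u: v ∉ R.
(1) contrapositive: x ∉ E.
Suppose t ∈ E: no assignment then satisfies all the clues, so t ∉ E.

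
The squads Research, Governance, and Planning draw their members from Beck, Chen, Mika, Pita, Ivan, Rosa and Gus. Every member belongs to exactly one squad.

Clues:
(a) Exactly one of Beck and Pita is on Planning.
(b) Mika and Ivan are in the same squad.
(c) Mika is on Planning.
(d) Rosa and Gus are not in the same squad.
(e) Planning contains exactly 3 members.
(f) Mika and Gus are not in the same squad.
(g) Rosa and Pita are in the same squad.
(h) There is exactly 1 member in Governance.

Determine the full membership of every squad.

Research = {Chen, Pita, Rosa}; Governance = {Gus}; Planning = {Beck, Ivan, Mika}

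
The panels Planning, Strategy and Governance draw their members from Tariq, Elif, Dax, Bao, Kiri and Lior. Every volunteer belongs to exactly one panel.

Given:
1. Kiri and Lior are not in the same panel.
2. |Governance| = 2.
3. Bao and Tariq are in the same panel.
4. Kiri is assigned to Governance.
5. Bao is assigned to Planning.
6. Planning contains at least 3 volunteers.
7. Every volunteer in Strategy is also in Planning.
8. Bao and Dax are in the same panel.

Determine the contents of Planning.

From (4): Kiri ∈ Governance.
From (5): Bao ∈ Planning.
(1): Lior ∉ Governance.
(3): Tariq matches Bao: Tariq ∈ Planning.
(8): Dax matches Bao: Dax ∈ Planning.
(2): only 2 candidates remain for Governance, so all are in.
Suppose Lior ∉ Planning: no assignment then satisfies all the clues, so Lior ∈ Planning.

Planning = {Bao, Dax, Lior, Tariq}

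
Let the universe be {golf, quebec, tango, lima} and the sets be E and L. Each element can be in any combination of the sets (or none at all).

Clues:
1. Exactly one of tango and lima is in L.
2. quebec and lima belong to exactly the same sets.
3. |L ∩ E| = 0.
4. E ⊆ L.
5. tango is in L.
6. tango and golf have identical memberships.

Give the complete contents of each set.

E = {}; L = {golf, tango}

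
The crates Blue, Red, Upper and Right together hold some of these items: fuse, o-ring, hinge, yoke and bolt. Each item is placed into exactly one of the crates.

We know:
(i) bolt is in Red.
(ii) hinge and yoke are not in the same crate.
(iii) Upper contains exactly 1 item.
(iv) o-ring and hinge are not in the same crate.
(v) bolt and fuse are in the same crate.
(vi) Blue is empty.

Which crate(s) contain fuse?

fuse: Red

From (i): bolt ∈ Red.
(v): fuse matches bolt: fuse ∉ Blue.
(v): fuse matches bolt: fuse ∈ Red.
(vi): Blue already has 0, so the rest are out.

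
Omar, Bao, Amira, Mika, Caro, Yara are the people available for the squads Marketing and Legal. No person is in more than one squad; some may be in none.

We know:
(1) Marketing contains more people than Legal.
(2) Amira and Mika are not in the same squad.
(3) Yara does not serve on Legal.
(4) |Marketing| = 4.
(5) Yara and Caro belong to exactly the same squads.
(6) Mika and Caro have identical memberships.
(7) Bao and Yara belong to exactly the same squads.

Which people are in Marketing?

Marketing = {Bao, Caro, Mika, Yara}

From (3): Yara ∉ Legal.
(5): Caro matches Yara: Caro ∉ Legal.
(6): Mika matches Caro: Mika ∉ Legal.
(7): Bao matches Yara: Bao ∉ Legal.
Suppose Omar ∈ Marketing: no assignment then satisfies all the clues, so Omar ∉ Marketing.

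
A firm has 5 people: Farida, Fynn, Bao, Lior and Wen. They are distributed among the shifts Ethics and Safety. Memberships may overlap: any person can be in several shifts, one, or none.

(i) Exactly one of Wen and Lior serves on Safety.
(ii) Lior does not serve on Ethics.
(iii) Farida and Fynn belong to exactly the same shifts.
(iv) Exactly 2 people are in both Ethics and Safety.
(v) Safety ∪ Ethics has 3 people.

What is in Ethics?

Ethics = {Farida, Fynn}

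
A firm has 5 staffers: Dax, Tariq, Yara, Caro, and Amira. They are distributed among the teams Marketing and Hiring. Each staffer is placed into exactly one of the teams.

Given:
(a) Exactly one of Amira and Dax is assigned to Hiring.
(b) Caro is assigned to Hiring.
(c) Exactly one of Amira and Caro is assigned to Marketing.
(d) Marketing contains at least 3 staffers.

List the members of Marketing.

Marketing = {Amira, Tariq, Yara}

From (b): Caro ∈ Hiring.
(c) (exactly one): Amira ∈ Marketing.
(a) (exactly one): Dax ∈ Hiring.
(d): only 3 candidates remain for Marketing, so all are in.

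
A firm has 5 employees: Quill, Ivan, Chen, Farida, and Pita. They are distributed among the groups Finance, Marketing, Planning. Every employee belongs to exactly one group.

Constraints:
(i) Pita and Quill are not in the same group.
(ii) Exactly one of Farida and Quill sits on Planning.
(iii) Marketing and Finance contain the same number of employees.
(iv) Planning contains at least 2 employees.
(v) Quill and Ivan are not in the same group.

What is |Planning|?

3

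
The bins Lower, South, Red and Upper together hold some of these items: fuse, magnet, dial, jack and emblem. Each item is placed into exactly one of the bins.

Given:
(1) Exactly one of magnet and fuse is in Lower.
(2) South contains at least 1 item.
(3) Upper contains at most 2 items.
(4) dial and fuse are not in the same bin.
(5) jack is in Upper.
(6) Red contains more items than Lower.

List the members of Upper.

Upper = {jack}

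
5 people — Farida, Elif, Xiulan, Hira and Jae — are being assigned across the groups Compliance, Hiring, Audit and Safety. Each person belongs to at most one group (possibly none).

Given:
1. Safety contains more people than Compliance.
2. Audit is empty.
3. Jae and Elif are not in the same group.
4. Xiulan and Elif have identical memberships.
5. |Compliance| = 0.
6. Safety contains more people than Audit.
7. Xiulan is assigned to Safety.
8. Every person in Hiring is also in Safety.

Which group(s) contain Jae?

Jae: none

From (7): Xiulan ∈ Safety.
(2): Audit already has 0, so the rest are out.
(4): Elif matches Xiulan: Elif ∉ Compliance.
(4): Elif matches Xiulan: Elif ∉ Hiring.
(4): Elif matches Xiulan: Elif ∈ Safety.
(5): Compliance already has 0, so the rest are out.
(3): Jae ∉ Safety.
(8) contrapositive: Jae ∉ Hiring.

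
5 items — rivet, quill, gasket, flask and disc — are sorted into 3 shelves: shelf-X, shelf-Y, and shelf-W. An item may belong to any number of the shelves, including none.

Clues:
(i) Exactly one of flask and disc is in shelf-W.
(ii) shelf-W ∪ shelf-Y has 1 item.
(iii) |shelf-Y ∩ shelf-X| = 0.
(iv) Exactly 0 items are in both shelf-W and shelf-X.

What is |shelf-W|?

1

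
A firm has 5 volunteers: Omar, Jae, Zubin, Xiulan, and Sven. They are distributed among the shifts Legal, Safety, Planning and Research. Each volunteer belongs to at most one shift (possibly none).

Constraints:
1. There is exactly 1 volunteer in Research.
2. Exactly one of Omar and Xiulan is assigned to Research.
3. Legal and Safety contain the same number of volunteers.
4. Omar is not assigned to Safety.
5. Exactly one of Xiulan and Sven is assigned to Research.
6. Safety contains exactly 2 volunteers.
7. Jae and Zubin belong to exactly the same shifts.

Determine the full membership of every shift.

Legal = {Omar, Sven}; Safety = {Jae, Zubin}; Planning = {}; Research = {Xiulan}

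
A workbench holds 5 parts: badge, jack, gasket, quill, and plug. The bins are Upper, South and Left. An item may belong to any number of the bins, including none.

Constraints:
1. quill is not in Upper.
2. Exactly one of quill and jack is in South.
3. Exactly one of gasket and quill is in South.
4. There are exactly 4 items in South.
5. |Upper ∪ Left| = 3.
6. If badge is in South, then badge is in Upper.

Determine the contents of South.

South = {badge, gasket, jack, plug}

From (1): quill ∉ Upper.
Suppose badge ∉ South: no assignment then satisfies all the clues, so badge ∈ South.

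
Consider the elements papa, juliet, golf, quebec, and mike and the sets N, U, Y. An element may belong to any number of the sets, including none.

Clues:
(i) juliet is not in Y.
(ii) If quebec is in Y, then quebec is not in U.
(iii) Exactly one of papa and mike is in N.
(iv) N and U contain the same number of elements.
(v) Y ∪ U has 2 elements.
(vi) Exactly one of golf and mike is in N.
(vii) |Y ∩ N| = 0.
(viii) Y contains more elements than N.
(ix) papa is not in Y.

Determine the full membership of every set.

N = {mike}; U = {golf}; Y = {golf, quebec}

From (i): juliet ∉ Y.
From (ix): papa ∉ Y.
Suppose papa ∈ N: no assignment then satisfies all the clues, so papa ∉ N.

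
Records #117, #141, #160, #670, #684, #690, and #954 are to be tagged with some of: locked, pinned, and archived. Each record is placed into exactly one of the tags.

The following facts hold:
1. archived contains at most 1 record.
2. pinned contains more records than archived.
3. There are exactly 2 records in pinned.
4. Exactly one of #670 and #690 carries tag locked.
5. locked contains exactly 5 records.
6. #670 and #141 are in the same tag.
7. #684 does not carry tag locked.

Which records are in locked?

locked = {#117, #141, #160, #670, #954}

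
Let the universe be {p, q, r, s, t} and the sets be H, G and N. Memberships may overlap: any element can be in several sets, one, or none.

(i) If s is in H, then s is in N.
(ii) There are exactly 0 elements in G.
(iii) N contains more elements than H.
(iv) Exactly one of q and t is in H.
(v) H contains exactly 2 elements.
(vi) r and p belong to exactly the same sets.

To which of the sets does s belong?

(ii): G already has 0, so the rest are out.
Suppose s ∉ H: no assignment then satisfies all the clues, so s ∈ H.

s: H, N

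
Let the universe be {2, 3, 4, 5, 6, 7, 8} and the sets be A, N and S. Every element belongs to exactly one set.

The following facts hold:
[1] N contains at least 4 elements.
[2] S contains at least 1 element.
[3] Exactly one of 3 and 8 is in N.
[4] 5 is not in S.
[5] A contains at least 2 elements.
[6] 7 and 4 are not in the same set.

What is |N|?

4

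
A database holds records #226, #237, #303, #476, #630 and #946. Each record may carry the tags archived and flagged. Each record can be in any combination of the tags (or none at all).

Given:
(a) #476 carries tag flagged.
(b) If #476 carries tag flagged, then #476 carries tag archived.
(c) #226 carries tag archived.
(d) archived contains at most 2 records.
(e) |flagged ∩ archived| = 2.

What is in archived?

From (a): #476 ∈ flagged.
From (c): #226 ∈ archived.
(b): #476 ∈ archived.
(d): archived already has 2, so the rest are out.

archived = {#226, #476}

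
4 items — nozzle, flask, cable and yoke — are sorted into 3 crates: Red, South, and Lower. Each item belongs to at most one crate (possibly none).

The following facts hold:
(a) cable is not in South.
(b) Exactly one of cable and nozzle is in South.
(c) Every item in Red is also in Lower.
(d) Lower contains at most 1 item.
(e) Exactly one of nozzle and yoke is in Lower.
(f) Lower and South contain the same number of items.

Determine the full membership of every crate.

Red = {}; South = {nozzle}; Lower = {yoke}

From (a): cable ∉ South.
(b) (exactly one): nozzle ∈ South.
(e) (exactly one): yoke ∈ Lower.
(d): Lower already has 1, so the rest are out.
(c) contrapositive: flask ∉ Red.
(c) contrapositive: cable ∉ Red.
Suppose flask ∈ South: no assignment then satisfies all the clues, so flask ∉ South.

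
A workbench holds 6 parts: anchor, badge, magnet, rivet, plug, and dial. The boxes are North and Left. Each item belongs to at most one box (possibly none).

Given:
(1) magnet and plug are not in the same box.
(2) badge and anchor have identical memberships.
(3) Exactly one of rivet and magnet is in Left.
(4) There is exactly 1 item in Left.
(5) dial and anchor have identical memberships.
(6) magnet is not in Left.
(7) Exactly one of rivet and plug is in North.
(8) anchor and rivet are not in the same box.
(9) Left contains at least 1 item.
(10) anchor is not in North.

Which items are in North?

North = {plug}

From (6): magnet ∉ Left.
From (10): anchor ∉ North.
(2): badge matches anchor: badge ∉ North.
(3) (exactly one): rivet ∈ Left.
(4): Left already has 1, so the rest are out.
(5): dial matches anchor: dial ∉ North.
(7) (exactly one): plug ∈ North.
(1): magnet ∉ North.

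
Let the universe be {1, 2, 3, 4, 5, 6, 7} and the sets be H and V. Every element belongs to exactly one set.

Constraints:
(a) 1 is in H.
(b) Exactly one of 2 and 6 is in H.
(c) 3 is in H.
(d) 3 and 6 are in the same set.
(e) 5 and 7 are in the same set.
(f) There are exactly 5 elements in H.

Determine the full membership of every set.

H = {1, 3, 5, 6, 7}; V = {2, 4}

From (a): 1 ∈ H.
From (c): 3 ∈ H.
(d): 6 matches 3: 6 ∈ H.
(b) (exactly one): 2 ∉ H.
Only one set left: 2 ∈ V.
Suppose 4 ∈ H: no assignment then satisfies all the clues, so 4 ∉ H.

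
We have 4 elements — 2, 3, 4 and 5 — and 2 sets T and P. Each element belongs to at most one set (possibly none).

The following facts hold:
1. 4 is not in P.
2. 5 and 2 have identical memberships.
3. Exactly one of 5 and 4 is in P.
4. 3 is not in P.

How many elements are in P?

2

From (1): 4 ∉ P.
From (4): 3 ∉ P.
(3) (exactly one): 5 ∈ P.
(2): 2 matches 5: 2 ∉ T.
(2): 2 matches 5: 2 ∈ P.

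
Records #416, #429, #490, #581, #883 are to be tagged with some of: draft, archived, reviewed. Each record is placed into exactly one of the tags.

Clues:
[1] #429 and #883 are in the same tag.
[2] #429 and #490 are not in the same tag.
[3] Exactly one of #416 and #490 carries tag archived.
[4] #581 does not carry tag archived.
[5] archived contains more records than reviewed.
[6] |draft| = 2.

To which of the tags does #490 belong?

From (4): #581 ∉ archived.
Suppose #490 ∉ draft: no assignment then satisfies all the clues, so #490 ∈ draft.

#490: draft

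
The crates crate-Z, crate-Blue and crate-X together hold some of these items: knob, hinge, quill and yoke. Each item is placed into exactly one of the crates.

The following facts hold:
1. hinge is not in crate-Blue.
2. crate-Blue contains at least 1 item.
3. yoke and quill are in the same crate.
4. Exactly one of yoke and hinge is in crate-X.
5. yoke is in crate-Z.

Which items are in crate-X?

From (1): hinge ∉ crate-Blue.
From (5): yoke ∈ crate-Z.
(3): quill matches yoke: quill ∈ crate-Z.
(4) (exactly one): hinge ∈ crate-X.
(2): only 1 candidates remain for crate-Blue, so all are in.

crate-X = {hinge}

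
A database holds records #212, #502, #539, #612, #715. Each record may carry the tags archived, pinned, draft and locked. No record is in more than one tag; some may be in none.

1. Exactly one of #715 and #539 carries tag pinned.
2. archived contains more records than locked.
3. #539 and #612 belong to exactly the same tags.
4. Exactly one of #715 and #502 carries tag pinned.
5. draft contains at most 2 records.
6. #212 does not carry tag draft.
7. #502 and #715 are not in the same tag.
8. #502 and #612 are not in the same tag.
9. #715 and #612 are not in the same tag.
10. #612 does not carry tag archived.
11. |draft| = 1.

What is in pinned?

pinned = {#715}

From (6): #212 ∉ draft.
From (10): #612 ∉ archived.
(3): #539 matches #612: #539 ∉ archived.
Suppose #212 ∈ pinned: no assignment then satisfies all the clues, so #212 ∉ pinned.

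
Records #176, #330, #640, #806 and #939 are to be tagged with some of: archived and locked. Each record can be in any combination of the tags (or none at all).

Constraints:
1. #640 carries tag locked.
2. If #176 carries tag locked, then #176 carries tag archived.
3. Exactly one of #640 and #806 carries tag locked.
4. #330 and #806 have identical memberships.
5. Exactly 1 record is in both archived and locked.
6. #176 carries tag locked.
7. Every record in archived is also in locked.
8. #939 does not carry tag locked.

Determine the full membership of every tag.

From (1): #640 ∈ locked.
From (6): #176 ∈ locked.
From (8): #939 ∉ locked.
(2): #176 ∈ archived.
(3) (exactly one): #806 ∉ locked.
(4): #330 matches #806: #330 ∉ locked.
(7) contrapositive: #330 ∉ archived.
(7) contrapositive: #806 ∉ archived.
(7) contrapositive: #939 ∉ archived.
Suppose #640 ∈ archived: no assignment then satisfies all the clues, so #640 ∉ archived.

archived = {#176}; locked = {#176, #640}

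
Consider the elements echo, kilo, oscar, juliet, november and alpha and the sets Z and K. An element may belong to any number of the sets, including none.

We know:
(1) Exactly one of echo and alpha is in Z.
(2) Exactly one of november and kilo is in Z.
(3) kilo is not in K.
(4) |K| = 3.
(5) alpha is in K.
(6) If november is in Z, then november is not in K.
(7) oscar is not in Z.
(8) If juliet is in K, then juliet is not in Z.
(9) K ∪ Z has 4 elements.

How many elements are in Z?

2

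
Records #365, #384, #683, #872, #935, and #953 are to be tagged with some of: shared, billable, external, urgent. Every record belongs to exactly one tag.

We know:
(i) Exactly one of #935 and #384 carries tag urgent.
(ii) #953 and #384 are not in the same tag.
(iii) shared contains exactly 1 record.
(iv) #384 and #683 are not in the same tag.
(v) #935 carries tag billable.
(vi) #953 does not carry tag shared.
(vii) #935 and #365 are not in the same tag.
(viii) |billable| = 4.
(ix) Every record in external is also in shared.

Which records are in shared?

From (v): #935 ∈ billable.
From (vi): #953 ∉ shared.
(i) (exactly one): #384 ∈ urgent.
(ii): #953 ∉ urgent.
(iv): #683 ∉ urgent.
(vii): #365 ∉ billable.
(viii): only 4 candidates remain for billable, so all are in.
(iii): only 1 candidates remain for shared, so all are in.

shared = {#365}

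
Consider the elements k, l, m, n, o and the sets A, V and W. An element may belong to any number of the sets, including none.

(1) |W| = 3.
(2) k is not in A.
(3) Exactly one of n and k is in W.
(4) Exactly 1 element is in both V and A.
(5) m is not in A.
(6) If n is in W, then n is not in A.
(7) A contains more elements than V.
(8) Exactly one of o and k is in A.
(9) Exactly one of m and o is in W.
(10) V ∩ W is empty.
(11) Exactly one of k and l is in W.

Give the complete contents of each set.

From (2): k ∉ A.
From (5): m ∉ A.
(8) (exactly one): o ∈ A.
Suppose k ∈ V: no assignment then satisfies all the clues, so k ∉ V.

A = {l, o}; V = {o}; W = {l, m, n}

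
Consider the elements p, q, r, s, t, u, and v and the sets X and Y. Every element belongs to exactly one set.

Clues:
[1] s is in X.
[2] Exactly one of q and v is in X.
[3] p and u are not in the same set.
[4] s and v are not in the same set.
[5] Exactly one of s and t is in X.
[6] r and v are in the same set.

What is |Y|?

4

From (1): s ∈ X.
(4): v ∉ X.
(5) (exactly one): t ∉ X.
(6): r matches v: r ∉ X.
Only one set left: r ∈ Y.
Only one set left: t ∈ Y.
Only one set left: v ∈ Y.
(2) (exactly one): q ∈ X.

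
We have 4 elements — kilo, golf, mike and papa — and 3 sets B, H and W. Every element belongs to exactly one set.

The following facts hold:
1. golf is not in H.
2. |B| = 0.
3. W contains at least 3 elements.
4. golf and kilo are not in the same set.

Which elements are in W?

W = {golf, mike, papa}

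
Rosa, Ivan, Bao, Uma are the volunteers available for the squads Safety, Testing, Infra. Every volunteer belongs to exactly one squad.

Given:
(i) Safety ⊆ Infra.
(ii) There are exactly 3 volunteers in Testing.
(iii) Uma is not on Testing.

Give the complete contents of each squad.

From (iii): Uma ∉ Testing.
(ii): only 3 candidates remain for Testing, so all are in.
Suppose Uma ∈ Safety: no assignment then satisfies all the clues, so Uma ∉ Safety.

Safety = {}; Testing = {Bao, Ivan, Rosa}; Infra = {Uma}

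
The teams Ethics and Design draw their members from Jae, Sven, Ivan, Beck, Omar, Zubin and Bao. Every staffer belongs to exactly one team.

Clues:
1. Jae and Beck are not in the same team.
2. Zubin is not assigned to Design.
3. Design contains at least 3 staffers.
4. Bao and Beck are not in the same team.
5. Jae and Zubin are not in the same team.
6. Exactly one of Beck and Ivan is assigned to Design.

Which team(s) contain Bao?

From (2): Zubin ∉ Design.
Only one team left: Zubin ∈ Ethics.
(5): Jae ∉ Ethics.
Only one team left: Jae ∈ Design.
(1): Beck ∉ Design.
(6) (exactly one): Ivan ∈ Design.
Only one team left: Beck ∈ Ethics.
(4): Bao ∉ Ethics.
Only one team left: Bao ∈ Design.

Bao: Design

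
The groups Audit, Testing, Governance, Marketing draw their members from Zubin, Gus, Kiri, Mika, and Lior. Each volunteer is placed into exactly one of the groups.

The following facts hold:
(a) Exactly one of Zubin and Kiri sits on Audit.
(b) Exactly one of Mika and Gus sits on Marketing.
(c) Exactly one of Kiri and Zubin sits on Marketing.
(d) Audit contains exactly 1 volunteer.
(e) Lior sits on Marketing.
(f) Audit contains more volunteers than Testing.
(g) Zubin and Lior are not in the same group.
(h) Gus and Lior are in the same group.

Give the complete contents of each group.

Audit = {Zubin}; Testing = {}; Governance = {Mika}; Marketing = {Gus, Kiri, Lior}

From (e): Lior ∈ Marketing.
(g): Zubin ∉ Marketing.
(h): Gus matches Lior: Gus ∉ Audit.
(h): Gus matches Lior: Gus ∉ Testing.
(h): Gus matches Lior: Gus ∉ Governance.
(h): Gus matches Lior: Gus ∈ Marketing.
(b) (exactly one): Mika ∉ Marketing.
(c) (exactly one): Kiri ∈ Marketing.
(a) (exactly one): Zubin ∈ Audit.
(d): Audit already has 1, so the rest are out.
Suppose Mika ∈ Testing: no assignment then satisfies all the clues, so Mika ∉ Testing.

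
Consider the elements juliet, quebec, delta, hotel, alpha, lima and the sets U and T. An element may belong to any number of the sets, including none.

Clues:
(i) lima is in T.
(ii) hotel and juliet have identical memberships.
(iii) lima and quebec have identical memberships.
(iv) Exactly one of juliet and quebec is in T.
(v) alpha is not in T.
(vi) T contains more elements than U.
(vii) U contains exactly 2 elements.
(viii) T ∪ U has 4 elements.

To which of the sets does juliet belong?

From (i): lima ∈ T.
From (v): alpha ∉ T.
(iii): quebec matches lima: quebec ∈ T.
(iv) (exactly one): juliet ∉ T.
(ii): hotel matches juliet: hotel ∉ T.
Suppose juliet ∈ U: no assignment then satisfies all the clues, so juliet ∉ U.

juliet: none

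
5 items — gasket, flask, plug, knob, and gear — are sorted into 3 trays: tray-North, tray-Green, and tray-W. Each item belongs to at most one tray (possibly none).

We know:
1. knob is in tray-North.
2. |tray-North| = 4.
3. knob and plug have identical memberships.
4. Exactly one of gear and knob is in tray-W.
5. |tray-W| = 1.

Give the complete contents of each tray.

tray-North = {flask, gasket, knob, plug}; tray-Green = {}; tray-W = {gear}

From (1): knob ∈ tray-North.
(3): plug matches knob: plug ∈ tray-North.
(4) (exactly one): gear ∈ tray-W.
(5): tray-W already has 1, so the rest are out.
(2): only 4 candidates remain for tray-North, so all are in.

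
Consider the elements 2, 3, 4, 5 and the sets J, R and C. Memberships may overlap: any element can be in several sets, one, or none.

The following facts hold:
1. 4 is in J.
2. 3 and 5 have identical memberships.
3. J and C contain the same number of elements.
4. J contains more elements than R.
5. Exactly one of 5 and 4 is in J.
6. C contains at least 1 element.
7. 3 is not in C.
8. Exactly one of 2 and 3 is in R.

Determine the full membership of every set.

J = {2, 4}; R = {2}; C = {2, 4}

From (1): 4 ∈ J.
From (7): 3 ∉ C.
(2): 5 matches 3: 5 ∉ C.
(5) (exactly one): 5 ∉ J.
(2): 3 matches 5: 3 ∉ J.
Suppose 2 ∉ J: no assignment then satisfies all the clues, so 2 ∈ J.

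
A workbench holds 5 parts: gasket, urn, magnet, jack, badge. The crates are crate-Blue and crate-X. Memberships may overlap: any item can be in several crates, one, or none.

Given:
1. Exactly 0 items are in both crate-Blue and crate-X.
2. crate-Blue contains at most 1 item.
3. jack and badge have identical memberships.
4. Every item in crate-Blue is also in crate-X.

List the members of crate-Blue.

crate-Blue = {}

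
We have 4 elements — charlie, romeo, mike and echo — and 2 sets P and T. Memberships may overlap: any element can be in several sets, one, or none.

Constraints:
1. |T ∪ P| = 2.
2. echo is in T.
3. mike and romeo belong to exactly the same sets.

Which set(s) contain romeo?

romeo: none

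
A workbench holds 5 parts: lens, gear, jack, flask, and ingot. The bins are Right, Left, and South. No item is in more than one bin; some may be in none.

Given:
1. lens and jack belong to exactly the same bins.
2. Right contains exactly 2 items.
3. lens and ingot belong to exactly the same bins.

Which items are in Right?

Right = {flask, gear}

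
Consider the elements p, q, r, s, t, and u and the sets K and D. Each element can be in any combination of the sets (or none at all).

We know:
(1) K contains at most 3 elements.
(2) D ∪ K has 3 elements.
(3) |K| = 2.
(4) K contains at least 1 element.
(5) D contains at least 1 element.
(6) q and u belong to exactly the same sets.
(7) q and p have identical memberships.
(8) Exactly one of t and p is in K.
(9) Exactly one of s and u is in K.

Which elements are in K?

K = {s, t}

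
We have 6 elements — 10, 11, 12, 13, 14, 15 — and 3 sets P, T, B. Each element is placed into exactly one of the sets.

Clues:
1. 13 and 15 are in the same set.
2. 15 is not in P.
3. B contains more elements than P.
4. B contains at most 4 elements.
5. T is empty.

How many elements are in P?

2

From (2): 15 ∉ P.
(1): 13 matches 15: 13 ∉ P.
(5): T already has 0, so the rest are out.
Only one set left: 13 ∈ B.
Only one set left: 15 ∈ B.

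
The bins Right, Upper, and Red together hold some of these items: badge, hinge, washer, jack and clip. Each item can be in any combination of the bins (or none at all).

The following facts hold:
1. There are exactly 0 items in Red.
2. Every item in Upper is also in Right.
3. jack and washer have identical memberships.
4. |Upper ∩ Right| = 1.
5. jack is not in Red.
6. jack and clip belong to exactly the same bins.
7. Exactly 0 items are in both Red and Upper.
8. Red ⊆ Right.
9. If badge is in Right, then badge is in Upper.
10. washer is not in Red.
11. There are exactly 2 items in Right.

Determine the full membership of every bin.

Right = {badge, hinge}; Upper = {badge}; Red = {}

From (5): jack ∉ Red.
From (10): washer ∉ Red.
(1): Red already has 0, so the rest are out.
Suppose badge ∉ Right: no assignment then satisfies all the clues, so badge ∈ Right.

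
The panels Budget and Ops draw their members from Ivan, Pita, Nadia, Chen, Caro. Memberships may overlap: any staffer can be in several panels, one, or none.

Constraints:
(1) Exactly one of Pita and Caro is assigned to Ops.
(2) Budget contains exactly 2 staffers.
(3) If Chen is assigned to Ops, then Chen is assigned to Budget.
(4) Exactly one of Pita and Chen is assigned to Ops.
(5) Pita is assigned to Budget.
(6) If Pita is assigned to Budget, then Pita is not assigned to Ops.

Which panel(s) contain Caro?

Caro: Ops

From (5): Pita ∈ Budget.
(6): Pita ∉ Ops.
(1) (exactly one): Caro ∈ Ops.
(4) (exactly one): Chen ∈ Ops.
(3): Chen ∈ Budget.
(2): Budget already has 2, so the rest are out.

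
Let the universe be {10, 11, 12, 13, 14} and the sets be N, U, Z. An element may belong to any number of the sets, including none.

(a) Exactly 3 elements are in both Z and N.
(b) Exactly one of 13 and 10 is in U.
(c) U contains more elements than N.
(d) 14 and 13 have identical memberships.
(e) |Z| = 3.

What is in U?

U = {11, 12, 13, 14}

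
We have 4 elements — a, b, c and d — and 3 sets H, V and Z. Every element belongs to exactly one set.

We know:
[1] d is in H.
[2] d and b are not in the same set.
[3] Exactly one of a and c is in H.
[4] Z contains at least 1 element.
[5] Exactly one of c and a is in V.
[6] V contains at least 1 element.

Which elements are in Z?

From (1): d ∈ H.
(2): b ∉ H.
Suppose a ∈ Z: no assignment then satisfies all the clues, so a ∉ Z.

Z = {b}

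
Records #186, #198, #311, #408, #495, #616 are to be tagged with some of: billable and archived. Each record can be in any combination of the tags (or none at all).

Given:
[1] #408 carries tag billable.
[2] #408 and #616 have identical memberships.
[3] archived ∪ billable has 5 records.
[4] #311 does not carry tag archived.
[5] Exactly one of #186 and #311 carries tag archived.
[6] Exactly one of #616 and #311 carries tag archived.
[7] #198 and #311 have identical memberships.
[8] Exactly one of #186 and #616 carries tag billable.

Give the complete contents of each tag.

billable = {#198, #311, #408, #616}; archived = {#186, #408, #616}

From (1): #408 ∈ billable.
From (4): #311 ∉ archived.
(2): #616 matches #408: #616 ∈ billable.
(5) (exactly one): #186 ∈ archived.
(6) (exactly one): #616 ∈ archived.
(7): #198 matches #311: #198 ∉ archived.
(8) (exactly one): #186 ∉ billable.
(2): #408 matches #616: #408 ∈ archived.
Suppose #198 ∉ billable: no assignment then satisfies all the clues, so #198 ∈ billable.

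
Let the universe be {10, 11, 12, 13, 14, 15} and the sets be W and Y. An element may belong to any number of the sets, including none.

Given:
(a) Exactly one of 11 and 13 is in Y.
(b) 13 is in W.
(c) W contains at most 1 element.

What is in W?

W = {13}

From (b): 13 ∈ W.
(c): W already has 1, so the rest are out.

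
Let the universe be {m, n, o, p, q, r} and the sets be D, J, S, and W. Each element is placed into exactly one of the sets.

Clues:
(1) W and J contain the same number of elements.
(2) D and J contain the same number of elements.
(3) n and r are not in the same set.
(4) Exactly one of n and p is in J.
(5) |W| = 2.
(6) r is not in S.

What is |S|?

0

From (6): r ∉ S.
Suppose m ∈ S: no assignment then satisfies all the clues, so m ∉ S.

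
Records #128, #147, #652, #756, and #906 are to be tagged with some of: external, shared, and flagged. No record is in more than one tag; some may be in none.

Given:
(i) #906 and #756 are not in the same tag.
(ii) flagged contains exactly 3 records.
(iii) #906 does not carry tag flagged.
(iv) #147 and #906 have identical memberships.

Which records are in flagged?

From (iii): #906 ∉ flagged.
(iv): #147 matches #906: #147 ∉ flagged.
(ii): only 3 candidates remain for flagged, so all are in.

flagged = {#128, #652, #756}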